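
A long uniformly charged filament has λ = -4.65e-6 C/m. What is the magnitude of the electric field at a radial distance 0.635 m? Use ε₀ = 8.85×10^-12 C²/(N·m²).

E ≈ 1.32e5 N/C

Choose a coaxial cylinder of radius r = 0.635 m (arbitrary length L) as the Gaussian surface.
Q_enc = λL, so λ_enc = -4.65e-6 C/m.
Applying ∮E·dA = Q_enc/ε₀ with the end caps contributing no flux:
E = |λ_enc|/(2πε₀r) = (4.65e-6)/(2π·8.85×10^-12·0.635) = 1.32×10^5 N/C.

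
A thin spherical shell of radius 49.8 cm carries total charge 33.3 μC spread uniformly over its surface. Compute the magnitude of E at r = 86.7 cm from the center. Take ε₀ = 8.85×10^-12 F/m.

By spherical symmetry E is radial; choose a Gaussian sphere of radius r = 86.7 cm (r > 49.8 cm).
The entire shell is enclosed: Q_enc = 3.33×10^-5 C.
By Gauss's law, ∮E·dA = E·4πr² = Q_enc/ε₀.
E = |Q_enc|/(4πε₀r²) = (3.33×10^-5)/(4π·8.85×10^-12·(0.867)²) = 3.98×10^5 N/C.

3.98×10^5 V/m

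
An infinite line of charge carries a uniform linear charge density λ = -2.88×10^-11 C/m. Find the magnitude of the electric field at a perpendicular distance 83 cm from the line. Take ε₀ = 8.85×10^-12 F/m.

Coaxial Gaussian cylinder, radius r = 83 cm, length L.
Q_enc = λL, so λ_enc = -2.88e-11 C/m.
Gauss's law: E·2πrL = λ_enc L/ε₀.
E = |λ_enc|/(2πε₀r) = (2.88e-11)/(2π·8.85×10^-12·0.83) = 0.624 N/C.

|E| ≈ 0.624 V/m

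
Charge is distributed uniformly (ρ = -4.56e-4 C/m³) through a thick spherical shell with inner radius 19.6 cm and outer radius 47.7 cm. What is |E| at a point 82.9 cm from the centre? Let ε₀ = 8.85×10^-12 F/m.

2.52×10^6 V/m

By spherical symmetry E is radial; choose a Gaussian sphere of radius r = 82.9 cm (r > 47.7 cm, enclosing the whole shell).
Q_enc = ρ·(4π/3)(b³ − a³) = (-4.56×10^-4)·(4π/3)·((0.477)³ − (0.196)³) = -1.929e-4 C.
Since E is radial and uniform over the Gaussian sphere, Φ = E·4πr² = Q_enc/ε₀.
E = |Q_enc|/(4πε₀r²) = (1.929e-4)/(4π·8.85×10^-12·(0.829)²) = 2.52×10^6 N/C.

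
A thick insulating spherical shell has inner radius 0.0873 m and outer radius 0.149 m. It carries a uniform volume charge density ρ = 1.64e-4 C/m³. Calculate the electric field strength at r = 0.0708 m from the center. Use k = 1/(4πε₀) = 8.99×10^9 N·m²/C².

Symmetry ⇒ E = E(r) r̂. Gaussian sphere of radius r = 0.0708 m (r < 0.0873 m, inside the empty cavity).
Q_enc = 0 (all charge lies at larger r); Gauss's law gives E = 0.

E = 0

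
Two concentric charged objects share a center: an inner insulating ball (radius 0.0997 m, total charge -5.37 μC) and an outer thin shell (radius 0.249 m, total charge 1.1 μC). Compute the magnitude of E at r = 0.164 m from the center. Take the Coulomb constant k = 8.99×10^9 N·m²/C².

Symmetry ⇒ E = E(r) r̂. Gaussian sphere of radius r = 0.164 m (between the bodies, 0.0997 m < r < 0.249 m).
The shell at 0.249 m lies outside the Gaussian surface, so Q_enc = -5.37 μC = -5.37e-6 C.
By Gauss's law, ∮E·dA = E·4πr² = Q_enc/ε₀.
E = k|Q_enc|/r² = (8.99×10^9)(5.37e-6)/(0.164)² = 1.79×10^6 N/C.

E ≈ 1.79e6 N/C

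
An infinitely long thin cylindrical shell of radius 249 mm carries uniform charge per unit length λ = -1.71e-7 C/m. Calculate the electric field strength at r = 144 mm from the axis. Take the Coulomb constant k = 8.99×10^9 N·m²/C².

E = 0

Choose a coaxial cylinder of radius r = 144 mm (arbitrary length L) as the Gaussian surface (r < 249 mm, inside the shell).
All the surface charge lies outside this cylinder: Q_enc = 0, hence E = 0.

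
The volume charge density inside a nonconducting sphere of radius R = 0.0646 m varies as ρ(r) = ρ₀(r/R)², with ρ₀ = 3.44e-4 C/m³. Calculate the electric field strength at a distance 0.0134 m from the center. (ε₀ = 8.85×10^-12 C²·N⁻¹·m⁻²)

By spherical symmetry E is radial; choose a Gaussian sphere of radius r = 0.0134 m (r < R).
Q_enc = ∫₀^r ρ(r')·4πr'² dr' = (4πρ₀/R²) ∫₀^r r'^4 dr' = 4πρ₀ r^5/(5·R²) = 8.951×10^-11 C.
Since E is radial and uniform over the Gaussian sphere, Φ = E·4πr² = Q_enc/ε₀.
E = |Q_enc|/(4πε₀r²) = (8.951×10^-11)/(4π·8.85×10^-12·(0.0134)²) = 4.48e3 N/C.

|E| ≈ 4.48e3 N/C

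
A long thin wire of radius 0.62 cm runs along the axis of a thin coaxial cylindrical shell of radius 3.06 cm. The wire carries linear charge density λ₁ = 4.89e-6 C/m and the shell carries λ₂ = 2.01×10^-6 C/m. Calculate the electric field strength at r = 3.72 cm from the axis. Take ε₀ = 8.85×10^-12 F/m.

By cylindrical symmetry E is radial; use a coaxial Gaussian cylinder of radius 3.72 cm and length L (r > 3.06 cm, enclosing both).
λ_enc = λ₁ + λ₂ = (4.89×10^-6) + (2.01e-6) = 6.90e-6 C/m.
Applying ∮E·dA = Q_enc/ε₀ with the end caps contributing no flux:
E = |λ_enc|/(2πε₀r) = (6.90×10^-6)/(2π·8.85×10^-12·0.0372) = 3.34×10^6 N/C.

E ≈ 3.34e6 V/m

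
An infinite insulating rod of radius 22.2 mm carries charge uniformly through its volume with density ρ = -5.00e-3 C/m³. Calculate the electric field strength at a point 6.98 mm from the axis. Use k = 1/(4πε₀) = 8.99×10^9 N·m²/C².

Choose a coaxial cylinder of radius r = 6.98 mm (arbitrary length L) as the Gaussian surface (r < R).
Charge inside radius r per length L is ρ·πr²·L, so λ_enc = ρπr² = -7.653e-7 C/m.
Since E is radial and uniform over the curved surface, Φ = E·2πrL = Q_enc/ε₀ = λ_enc L/ε₀.
E = 2k|λ_enc|/r = 2(8.99×10^9)(7.653×10^-7)/(0.00698) = 1.97×10^6 N/C.

|E| ≈ 1.97e6 V/m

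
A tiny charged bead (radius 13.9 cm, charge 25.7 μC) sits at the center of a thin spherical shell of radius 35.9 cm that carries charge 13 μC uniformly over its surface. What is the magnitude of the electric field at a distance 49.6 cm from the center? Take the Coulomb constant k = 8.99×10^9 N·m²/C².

Use a concentric Gaussian sphere at r = 49.6 cm (r > 35.9 cm, enclosing both).
Q_enc = (25.7 μC) + (13 μC) = 3.87×10^-5 C.
By Gauss's law, ∮E·dA = E·4πr² = Q_enc/ε₀.
E = k|Q_enc|/r² = (8.99×10^9)(3.87×10^-5)/(0.496)² = 1.41×10^6 N/C.

E = 1.41×10^6 N/C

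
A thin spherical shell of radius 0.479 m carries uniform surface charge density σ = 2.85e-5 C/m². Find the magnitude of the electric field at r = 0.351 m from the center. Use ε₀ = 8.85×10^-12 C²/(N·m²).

E = 0 (no enclosed charge)

Use a concentric Gaussian sphere at r = 0.351 m (inside the shell, r < 0.479 m).
All the charge is outside the Gaussian surface: Q_enc = 0, hence E = 0 everywhere inside the shell.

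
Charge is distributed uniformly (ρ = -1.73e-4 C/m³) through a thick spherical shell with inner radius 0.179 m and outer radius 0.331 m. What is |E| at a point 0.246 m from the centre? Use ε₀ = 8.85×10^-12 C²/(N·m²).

Use a concentric Gaussian sphere at r = 0.246 m (within the shell material, 0.179 m < r < 0.331 m).
Only the shell between 0.179 m and r is enclosed: Q_enc = ρ·(4π/3)(r³ − a³) = (-1.73e-4)·(4π/3)·((0.246)³ − (0.179)³) = -6.632×10^-6 C.
Since E is radial and uniform over the Gaussian sphere, Φ = E·4πr² = Q_enc/ε₀.
E = |Q_enc|/(4πε₀r²) = (6.632e-6)/(4π·8.85×10^-12·(0.246)²) = 9.85×10^5 N/C.

E ≈ 9.85×10^5 N/C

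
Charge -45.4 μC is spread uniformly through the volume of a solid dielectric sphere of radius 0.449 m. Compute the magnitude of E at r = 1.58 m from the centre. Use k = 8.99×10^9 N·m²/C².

Symmetry ⇒ E = E(r) r̂. Gaussian sphere of radius r = 1.58 m (r > R, so the entire charge is enclosed).
Q_enc = -45.4 μC = -4.54e-5 C.
Applying ∮E·dA = Q_enc/ε₀ with Φ = E(4πr²):
E = k|Q_enc|/r² = (8.99×10^9)(4.54×10^-5)/(1.58)² = 1.63e5 N/C.

|E| = 1.63×10^5 V/m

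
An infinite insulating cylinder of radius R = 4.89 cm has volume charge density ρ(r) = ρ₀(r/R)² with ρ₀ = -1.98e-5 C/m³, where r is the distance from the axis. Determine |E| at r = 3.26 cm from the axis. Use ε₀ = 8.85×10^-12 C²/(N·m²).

E = 8.10×10^3 V/m

Take a coaxial cylindrical Gaussian surface of radius r = 3.26 cm and length L (r < R).
λ_enc = ∫₀^r ρ(r')·2πr' dr' = (2πρ₀/R²)·r^4/4 = -1.469e-8 C/m.
Since E is radial and uniform over the curved surface, Φ = E·2πrL = Q_enc/ε₀ = λ_enc L/ε₀.
E = |λ_enc|/(2πε₀r) = (1.469×10^-8)/(2π·8.85×10^-12·0.0326) = 8.10e3 N/C.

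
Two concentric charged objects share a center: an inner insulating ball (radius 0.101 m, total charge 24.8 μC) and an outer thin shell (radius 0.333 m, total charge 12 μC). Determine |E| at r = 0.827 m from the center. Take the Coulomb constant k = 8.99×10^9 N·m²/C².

E = 4.84×10^5 V/m

Use a concentric Gaussian sphere at r = 0.827 m (r > 0.333 m, enclosing both).
Q_enc = (24.8 μC) + (12 μC) = 3.68×10^-5 C.
Gauss's law: E·4πr² = Q_enc/ε₀.
E = k|Q_enc|/r² = (8.99×10^9)(3.68×10^-5)/(0.827)² = 4.84×10^5 N/C.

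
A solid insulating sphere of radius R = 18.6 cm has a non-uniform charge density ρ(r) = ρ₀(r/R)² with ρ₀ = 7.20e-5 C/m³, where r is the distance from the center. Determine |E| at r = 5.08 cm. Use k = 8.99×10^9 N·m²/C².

Use a concentric Gaussian sphere at r = 5.08 cm (r < R).
Q_enc = ∫₀^r ρ(r')·4πr'² dr' = (4πρ₀/R²) ∫₀^r r'^4 dr' = 4πρ₀ r^5/(5·R²) = 1.77×10^-9 C.
By Gauss's law, ∮E·dA = E·4πr² = Q_enc/ε₀.
E = k|Q_enc|/r² = (8.99×10^9)(1.77×10^-9)/(0.0508)² = 6.16×10^3 N/C.

|E| = 6.16e3 N/C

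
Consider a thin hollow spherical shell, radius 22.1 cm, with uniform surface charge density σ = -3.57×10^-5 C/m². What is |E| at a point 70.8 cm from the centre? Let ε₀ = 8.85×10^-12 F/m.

Take a concentric spherical Gaussian surface of radius r = 70.8 cm (r > 22.1 cm).
The entire shell is enclosed: Q_enc = σ·4πR² = (-3.57×10^-5)·4π·(0.221)² = -2.191×10^-5 C.
Gauss's law: E·4πr² = Q_enc/ε₀.
E = |Q_enc|/(4πε₀r²) = (2.191×10^-5)/(4π·8.85×10^-12·(0.708)²) = 3.93e5 N/C.

3.93e5 N/C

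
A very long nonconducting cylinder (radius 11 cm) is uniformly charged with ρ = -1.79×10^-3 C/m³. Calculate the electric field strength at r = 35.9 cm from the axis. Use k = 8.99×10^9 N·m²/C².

3.41×10^6 N/C

Coaxial Gaussian cylinder, radius r = 35.9 cm, length L (r > 11 cm, full cross-section enclosed).
λ_enc = ρ·πR² = (-1.79×10^-3)π(0.11)² = -6.804e-5 C/m.
Applying ∮E·dA = Q_enc/ε₀ with the end caps contributing no flux:
E = 2k|λ_enc|/r = 2(8.99×10^9)(6.804×10^-5)/(0.359) = 3.41e6 N/C.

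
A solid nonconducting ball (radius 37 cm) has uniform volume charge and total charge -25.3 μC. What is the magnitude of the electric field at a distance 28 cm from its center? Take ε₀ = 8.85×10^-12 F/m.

Symmetry ⇒ E = E(r) r̂. Gaussian sphere of radius r = 28 cm (r < R).
Only the charge within r is enclosed: Q_enc = Q·(r/R)³ = (-25.3 μC)·(28 cm/37 cm)³ = -1.096e-5 C.
Gauss's law: E·4πr² = Q_enc/ε₀.
E = |Q_enc|/(4πε₀r²) = (1.096×10^-5)/(4π·8.85×10^-12·(0.28)²) = 1.26×10^6 N/C.

|E| ≈ 1.26×10^6 V/m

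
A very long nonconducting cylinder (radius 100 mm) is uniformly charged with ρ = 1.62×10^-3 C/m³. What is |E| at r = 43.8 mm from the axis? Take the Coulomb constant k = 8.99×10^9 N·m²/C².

|E| ≈ 4.01×10^6 N/C

Coaxial Gaussian cylinder, radius r = 43.8 mm, length L (r < R).
Enclosed charge per unit length: λ_enc = ρ·πr² = (1.62e-3)π(0.0438)² = 9.764×10^-6 C/m.
Since E is radial and uniform over the curved surface, Φ = E·2πrL = Q_enc/ε₀ = λ_enc L/ε₀.
E = 2k|λ_enc|/r = 2(8.99×10^9)(9.764×10^-6)/(0.0438) = 4.01e6 N/C.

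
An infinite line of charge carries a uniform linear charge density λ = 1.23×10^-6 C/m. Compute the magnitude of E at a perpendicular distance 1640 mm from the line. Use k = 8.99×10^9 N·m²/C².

E = 1.35×10^4 V/m

Take a coaxial cylindrical Gaussian surface of radius r = 1640 mm and length L.
Q_enc = λL, so λ_enc = 1.23×10^-6 C/m.
Applying ∮E·dA = Q_enc/ε₀ with the end caps contributing no flux:
E = 2k|λ_enc|/r = 2(8.99×10^9)(1.23×10^-6)/(1.64) = 1.35×10^4 N/C.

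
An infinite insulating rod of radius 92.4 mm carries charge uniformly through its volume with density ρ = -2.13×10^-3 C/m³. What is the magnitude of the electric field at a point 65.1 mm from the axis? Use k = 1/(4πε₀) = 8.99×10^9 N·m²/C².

7.83×10^6 N/C

Take a coaxial cylindrical Gaussian surface of radius r = 65.1 mm and length L (r < R).
Charge inside radius r per length L is ρ·πr²·L, so λ_enc = ρπr² = -2.836×10^-5 C/m.
Since E is radial and uniform over the curved surface, Φ = E·2πrL = Q_enc/ε₀ = λ_enc L/ε₀.
E = 2k|λ_enc|/r = 2(8.99×10^9)(2.836e-5)/(0.0651) = 7.83e6 N/C.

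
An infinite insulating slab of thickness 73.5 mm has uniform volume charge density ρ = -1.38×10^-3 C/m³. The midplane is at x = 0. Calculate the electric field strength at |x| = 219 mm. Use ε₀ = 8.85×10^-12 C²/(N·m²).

|E| = 5.73e6 N/C

The point |x| = 219 mm lies outside the slab (half-thickness 0.03675 m). A symmetric pillbox spanning the full slab encloses Q_enc = ρ·d·A.
Flux = 2EA ⇒ E = |ρ|d/(2ε₀), independent of distance outside.
E = (1.38×10^-3)(0.0735)/(2·8.85×10^-12) = 5.73×10^6 N/C.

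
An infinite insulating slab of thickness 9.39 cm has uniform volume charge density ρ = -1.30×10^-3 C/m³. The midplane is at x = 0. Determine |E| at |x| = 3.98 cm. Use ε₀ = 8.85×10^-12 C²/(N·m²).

|E| = 5.85×10^6 V/m

By symmetry E is perpendicular to the slab. A Gaussian pillbox from −3.98 cm to +3.98 cm (face area A) lies entirely within the slab.
Q_enc = ρ·(2x)·A and flux = 2EA, so 2EA = 2ρxA/ε₀ ⇒ E = |ρ|x/ε₀.
E = (1.30e-3)(0.0398)/(8.85×10^-12) = 5.85×10^6 N/C.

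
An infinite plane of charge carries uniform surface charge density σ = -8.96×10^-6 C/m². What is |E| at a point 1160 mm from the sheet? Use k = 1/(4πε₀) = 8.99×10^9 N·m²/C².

Choose a cylindrical pillbox piercing the sheet, end faces (area A) parallel to it.
Flux Φ = 2EA and Q_enc = σA, so 2EA = σA/ε₀ ⇒ E = |σ|/(2ε₀), independent of distance.
E = 2πk|σ| = 2π(8.99×10^9)(8.96×10^-6) = 5.06e5 N/C.

|E| = 5.06×10^5 N/C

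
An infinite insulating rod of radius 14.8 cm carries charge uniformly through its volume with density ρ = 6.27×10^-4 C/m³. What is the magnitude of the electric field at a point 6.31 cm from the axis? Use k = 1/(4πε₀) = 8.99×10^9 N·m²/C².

|E| = 2.23×10^6 N/C

Coaxial Gaussian cylinder, radius r = 6.31 cm, length L (r < R).
Charge inside radius r per length L is ρ·πr²·L, so λ_enc = ρπr² = 7.843e-6 C/m.
Applying ∮E·dA = Q_enc/ε₀ with the end caps contributing no flux:
E = 2k|λ_enc|/r = 2(8.99×10^9)(7.843×10^-6)/(0.0631) = 2.23×10^6 N/C.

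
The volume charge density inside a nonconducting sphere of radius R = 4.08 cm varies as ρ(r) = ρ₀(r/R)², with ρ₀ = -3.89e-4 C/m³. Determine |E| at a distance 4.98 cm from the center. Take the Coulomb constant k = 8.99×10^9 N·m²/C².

Symmetry ⇒ E = E(r) r̂. Gaussian sphere of radius r = 4.98 cm (r > R, all charge enclosed).
Q_enc = 4π ∫₀^R ρ₀(r'/R)^2 r'² dr' = 4πρ₀R³/5 = -6.64×10^-8 C.
Since E is radial and uniform over the Gaussian sphere, Φ = E·4πr² = Q_enc/ε₀.
E = k|Q_enc|/r² = (8.99×10^9)(6.64e-8)/(0.0498)² = 2.41×10^5 N/C.

|E| ≈ 2.41×10^5 N/C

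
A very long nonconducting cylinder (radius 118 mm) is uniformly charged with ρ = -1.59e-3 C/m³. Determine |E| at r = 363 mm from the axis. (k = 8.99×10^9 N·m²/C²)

3.45×10^6 N/C

By cylindrical symmetry E is radial; use a coaxial Gaussian cylinder of radius 363 mm and length L (r > 118 mm, full cross-section enclosed).
λ_enc = ρ·πR² = (-1.59×10^-3)π(0.118)² = -6.955×10^-5 C/m.
Since E is radial and uniform over the curved surface, Φ = E·2πrL = Q_enc/ε₀ = λ_enc L/ε₀.
E = 2k|λ_enc|/r = 2(8.99×10^9)(6.955e-5)/(0.363) = 3.45×10^6 N/C.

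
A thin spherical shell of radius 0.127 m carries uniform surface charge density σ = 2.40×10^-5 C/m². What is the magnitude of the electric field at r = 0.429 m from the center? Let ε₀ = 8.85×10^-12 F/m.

Take a concentric spherical Gaussian surface of radius r = 0.429 m (r > 0.127 m).
The entire shell is enclosed: Q_enc = σ·4πR² = (2.40×10^-5)·4π·(0.127)² = 4.864e-6 C.
Since E is radial and uniform over the Gaussian sphere, Φ = E·4πr² = Q_enc/ε₀.
E = |Q_enc|/(4πε₀r²) = (4.864×10^-6)/(4π·8.85×10^-12·(0.429)²) = 2.38e5 N/C.

|E| ≈ 2.38e5 N/C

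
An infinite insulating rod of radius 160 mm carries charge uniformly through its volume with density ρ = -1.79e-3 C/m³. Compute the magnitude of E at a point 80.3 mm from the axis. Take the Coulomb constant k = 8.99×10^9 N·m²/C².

8.12×10^6 V/m

Take a coaxial cylindrical Gaussian surface of radius r = 80.3 mm and length L (r < R).
Enclosed charge per unit length: λ_enc = ρ·πr² = (-1.79×10^-3)π(0.0803)² = -3.626×10^-5 C/m.
By Gauss's law (flux through the curved wall only), E·2πrL = λ_enc L/ε₀.
E = 2k|λ_enc|/r = 2(8.99×10^9)(3.626×10^-5)/(0.0803) = 8.12×10^6 N/C.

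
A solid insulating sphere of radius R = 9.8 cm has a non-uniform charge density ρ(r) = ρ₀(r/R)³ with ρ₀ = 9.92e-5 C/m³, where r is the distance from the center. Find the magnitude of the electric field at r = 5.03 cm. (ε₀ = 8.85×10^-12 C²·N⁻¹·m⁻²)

|E| ≈ 1.27e4 V/m

Symmetry ⇒ E = E(r) r̂. Gaussian sphere of radius r = 5.03 cm (r < R).
Integrate the density: Q_enc = 4π ∫₀^r ρ₀(r'/R)^3 r'² dr' = 4πρ₀ r^6/(6·R³) = 3.575×10^-9 C.
Applying ∮E·dA = Q_enc/ε₀ with Φ = E(4πr²):
E = |Q_enc|/(4πε₀r²) = (3.575×10^-9)/(4π·8.85×10^-12·(0.0503)²) = 1.27e4 N/C.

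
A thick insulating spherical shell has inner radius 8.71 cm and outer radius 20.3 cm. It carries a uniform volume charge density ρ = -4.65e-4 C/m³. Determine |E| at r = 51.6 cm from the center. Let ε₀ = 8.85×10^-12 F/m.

By spherical symmetry E is radial; choose a Gaussian sphere of radius r = 51.6 cm (r > 20.3 cm, enclosing the whole shell).
Q_enc = ρ·(4π/3)(b³ − a³) = (-4.65×10^-4)·(4π/3)·((0.203)³ − (0.0871)³) = -1.501×10^-5 C.
By Gauss's law, ∮E·dA = E·4πr² = Q_enc/ε₀.
E = |Q_enc|/(4πε₀r²) = (1.501e-5)/(4π·8.85×10^-12·(0.516)²) = 5.07×10^5 N/C.

5.07e5 V/m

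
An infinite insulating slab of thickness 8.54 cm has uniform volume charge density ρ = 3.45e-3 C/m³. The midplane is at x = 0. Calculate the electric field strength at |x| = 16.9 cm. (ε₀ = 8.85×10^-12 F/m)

E ≈ 1.66×10^7 N/C

The point |x| = 16.9 cm lies outside the slab (half-thickness 0.0427 m). A symmetric pillbox spanning the full slab encloses Q_enc = ρ·d·A.
Flux = 2EA ⇒ E = |ρ|d/(2ε₀), independent of distance outside.
E = (3.45×10^-3)(0.0854)/(2·8.85×10^-12) = 1.66×10^7 N/C.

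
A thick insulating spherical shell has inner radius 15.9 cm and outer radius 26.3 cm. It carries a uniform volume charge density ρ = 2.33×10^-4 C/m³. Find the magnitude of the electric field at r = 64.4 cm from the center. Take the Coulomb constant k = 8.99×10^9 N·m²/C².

3.00×10^5 V/m

Symmetry ⇒ E = E(r) r̂. Gaussian sphere of radius r = 64.4 cm (r > 26.3 cm, enclosing the whole shell).
Q_enc = ρ·(4π/3)(b³ − a³) = (2.33×10^-4)·(4π/3)·((0.263)³ − (0.159)³) = 1.383×10^-5 C.
Gauss's law: E·4πr² = Q_enc/ε₀.
E = k|Q_enc|/r² = (8.99×10^9)(1.383e-5)/(0.644)² = 3.00×10^5 N/C.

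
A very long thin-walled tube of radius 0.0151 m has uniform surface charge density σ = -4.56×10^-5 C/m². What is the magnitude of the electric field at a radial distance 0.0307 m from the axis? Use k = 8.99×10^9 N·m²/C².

|E| = 2.53×10^6 V/m

By cylindrical symmetry E is radial; use a coaxial Gaussian cylinder of radius 0.0307 m and length L (r > 0.0151 m).
The whole shell is enclosed: λ_enc = σ·2πR = (-4.56e-5)·2π·(0.0151) = -4.326e-6 C/m.
Applying ∮E·dA = Q_enc/ε₀ with the end caps contributing no flux:
E = 2k|λ_enc|/r = 2(8.99×10^9)(4.326e-6)/(0.0307) = 2.53e6 N/C.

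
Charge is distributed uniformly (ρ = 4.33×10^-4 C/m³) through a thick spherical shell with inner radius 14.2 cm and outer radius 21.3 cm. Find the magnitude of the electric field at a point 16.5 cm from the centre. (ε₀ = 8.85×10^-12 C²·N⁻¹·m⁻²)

Symmetry ⇒ E = E(r) r̂. Gaussian sphere of radius r = 16.5 cm (within the shell material, 14.2 cm < r < 21.3 cm).
Only the shell between 14.2 cm and r is enclosed: Q_enc = ρ·(4π/3)(r³ − a³) = (4.33×10^-4)·(4π/3)·((0.165)³ − (0.142)³) = 2.954×10^-6 C.
Applying ∮E·dA = Q_enc/ε₀ with Φ = E(4πr²):
E = |Q_enc|/(4πε₀r²) = (2.954e-6)/(4π·8.85×10^-12·(0.165)²) = 9.76×10^5 N/C.

|E| = 9.76×10^5 N/C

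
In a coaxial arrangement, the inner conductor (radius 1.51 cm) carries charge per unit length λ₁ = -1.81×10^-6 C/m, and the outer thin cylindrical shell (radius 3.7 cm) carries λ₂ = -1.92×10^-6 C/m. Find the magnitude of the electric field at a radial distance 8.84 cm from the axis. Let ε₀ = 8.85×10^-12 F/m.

|E| = 7.59e5 N/C

Take a coaxial cylindrical Gaussian surface of radius r = 8.84 cm and length L (r > 3.7 cm, enclosing both).
λ_enc = λ₁ + λ₂ = (-1.81e-6) + (-1.92e-6) = -3.73×10^-6 C/m.
By Gauss's law (flux through the curved wall only), E·2πrL = λ_enc L/ε₀.
E = |λ_enc|/(2πε₀r) = (3.73×10^-6)/(2π·8.85×10^-12·0.0884) = 7.59×10^5 N/C.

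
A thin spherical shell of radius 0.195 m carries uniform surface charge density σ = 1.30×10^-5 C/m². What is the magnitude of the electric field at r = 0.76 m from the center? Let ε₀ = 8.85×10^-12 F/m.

|E| = 9.67e4 N/C

Symmetry ⇒ E = E(r) r̂. Gaussian sphere of radius r = 0.76 m (r > 0.195 m).
The entire shell is enclosed: Q_enc = σ·4πR² = (1.30×10^-5)·4π·(0.195)² = 6.212e-6 C.
Since E is radial and uniform over the Gaussian sphere, Φ = E·4πr² = Q_enc/ε₀.
E = |Q_enc|/(4πε₀r²) = (6.212×10^-6)/(4π·8.85×10^-12·(0.76)²) = 9.67e4 N/C.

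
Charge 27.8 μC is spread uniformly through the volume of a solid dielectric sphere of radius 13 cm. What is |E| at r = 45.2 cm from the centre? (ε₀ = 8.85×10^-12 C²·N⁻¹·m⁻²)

E ≈ 1.22e6 N/C

Use a concentric Gaussian sphere at r = 45.2 cm (r > R, so the entire charge is enclosed).
Q_enc = 27.8 μC = 2.78×10^-5 C.
Applying ∮E·dA = Q_enc/ε₀ with Φ = E(4πr²):
E = |Q_enc|/(4πε₀r²) = (2.78e-5)/(4π·8.85×10^-12·(0.452)²) = 1.22×10^6 N/C.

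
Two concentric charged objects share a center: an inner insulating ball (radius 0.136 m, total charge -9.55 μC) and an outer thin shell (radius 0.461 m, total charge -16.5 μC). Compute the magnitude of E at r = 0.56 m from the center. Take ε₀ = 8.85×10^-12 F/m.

Symmetry ⇒ E = E(r) r̂. Gaussian sphere of radius r = 0.56 m (r > 0.461 m, enclosing both).
Q_enc = (-9.55 μC) + (-16.5 μC) = -2.605×10^-5 C.
Since E is radial and uniform over the Gaussian sphere, Φ = E·4πr² = Q_enc/ε₀.
E = |Q_enc|/(4πε₀r²) = (2.605×10^-5)/(4π·8.85×10^-12·(0.56)²) = 7.47e5 N/C.

|E| ≈ 7.47×10^5 N/C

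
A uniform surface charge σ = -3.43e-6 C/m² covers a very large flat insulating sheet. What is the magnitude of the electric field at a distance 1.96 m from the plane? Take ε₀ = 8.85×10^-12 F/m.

The symmetry is planar: E is normal to the sheet and the same magnitude on both sides. Take a pillbox straddling the sheet with end-cap area A.
Only the two end caps contribute flux: Φ = 2EA. With Q_enc = σA, Gauss's law gives E = |σ|/(2ε₀).
E = |σ|/(2ε₀) = (3.43e-6)/(2·8.85×10^-12) = 1.94e5 N/C.

|E| ≈ 1.94e5 N/C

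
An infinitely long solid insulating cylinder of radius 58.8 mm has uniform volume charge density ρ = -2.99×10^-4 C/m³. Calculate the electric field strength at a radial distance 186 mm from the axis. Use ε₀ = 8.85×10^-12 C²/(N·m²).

E = 3.14×10^5 N/C

Coaxial Gaussian cylinder, radius r = 186 mm, length L (r > 58.8 mm, full cross-section enclosed).
λ_enc = ρ·πR² = (-2.99×10^-4)π(0.0588)² = -3.248×10^-6 C/m.
By Gauss's law (flux through the curved wall only), E·2πrL = λ_enc L/ε₀.
E = |λ_enc|/(2πε₀r) = (3.248e-6)/(2π·8.85×10^-12·0.186) = 3.14e5 N/C.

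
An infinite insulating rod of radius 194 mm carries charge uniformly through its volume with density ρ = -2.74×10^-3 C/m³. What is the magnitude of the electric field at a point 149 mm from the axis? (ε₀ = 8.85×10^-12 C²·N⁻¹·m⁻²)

E = 2.31e7 N/C

Take a coaxial cylindrical Gaussian surface of radius r = 149 mm and length L (r < R).
Charge inside radius r per length L is ρ·πr²·L, so λ_enc = ρπr² = -1.911×10^-4 C/m.
By Gauss's law (flux through the curved wall only), E·2πrL = λ_enc L/ε₀.
E = |λ_enc|/(2πε₀r) = (1.911e-4)/(2π·8.85×10^-12·0.149) = 2.31e7 N/C.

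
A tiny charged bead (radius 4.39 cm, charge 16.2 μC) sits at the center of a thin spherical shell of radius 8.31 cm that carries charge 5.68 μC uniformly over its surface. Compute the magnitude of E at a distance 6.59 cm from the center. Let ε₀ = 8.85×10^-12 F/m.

E = 3.35×10^7 N/C

By spherical symmetry E is radial; choose a Gaussian sphere of radius r = 6.59 cm (between the bodies, 4.39 cm < r < 8.31 cm).
Only the inner charge is enclosed; the outer shell contributes nothing inside itself. Q_enc = 16.2 μC = 1.62×10^-5 C.
Since E is radial and uniform over the Gaussian sphere, Φ = E·4πr² = Q_enc/ε₀.
E = |Q_enc|/(4πε₀r²) = (1.62×10^-5)/(4π·8.85×10^-12·(0.0659)²) = 3.35×10^7 N/C.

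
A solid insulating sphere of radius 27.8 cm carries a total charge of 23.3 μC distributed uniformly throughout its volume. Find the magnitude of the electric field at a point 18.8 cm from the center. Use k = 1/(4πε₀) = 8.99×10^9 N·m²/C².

By spherical symmetry E is radial; choose a Gaussian sphere of radius r = 18.8 cm (r < R).
Only the charge within r is enclosed: Q_enc = Q·(r/R)³ = (23.3 μC)·(18.8 cm/27.8 cm)³ = 7.206×10^-6 C.
Gauss's law: E·4πr² = Q_enc/ε₀.
E = k|Q_enc|/r² = (8.99×10^9)(7.206×10^-6)/(0.188)² = 1.83e6 N/C.

|E| = 1.83e6 V/m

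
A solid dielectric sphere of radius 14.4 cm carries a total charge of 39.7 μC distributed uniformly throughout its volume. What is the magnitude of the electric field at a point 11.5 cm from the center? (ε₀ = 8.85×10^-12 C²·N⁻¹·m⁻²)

E ≈ 1.37×10^7 N/C

By spherical symmetry E is radial; choose a Gaussian sphere of radius r = 11.5 cm (r < R).
Only the charge within r is enclosed: Q_enc = Q·(r/R)³ = (39.7 μC)·(11.5 cm/14.4 cm)³ = 2.022×10^-5 C.
Since E is radial and uniform over the Gaussian sphere, Φ = E·4πr² = Q_enc/ε₀.
E = |Q_enc|/(4πε₀r²) = (2.022×10^-5)/(4π·8.85×10^-12·(0.115)²) = 1.37e7 N/C.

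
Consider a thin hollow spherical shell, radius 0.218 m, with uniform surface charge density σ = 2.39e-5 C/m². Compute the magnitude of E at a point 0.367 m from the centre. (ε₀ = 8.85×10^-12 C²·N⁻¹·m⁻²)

|E| = 9.53e5 V/m

By spherical symmetry E is radial; choose a Gaussian sphere of radius r = 0.367 m (r > 0.218 m).
The entire shell is enclosed: Q_enc = σ·4πR² = (2.39×10^-5)·4π·(0.218)² = 1.427×10^-5 C.
Since E is radial and uniform over the Gaussian sphere, Φ = E·4πr² = Q_enc/ε₀.
E = |Q_enc|/(4πε₀r²) = (1.427×10^-5)/(4π·8.85×10^-12·(0.367)²) = 9.53×10^5 N/C.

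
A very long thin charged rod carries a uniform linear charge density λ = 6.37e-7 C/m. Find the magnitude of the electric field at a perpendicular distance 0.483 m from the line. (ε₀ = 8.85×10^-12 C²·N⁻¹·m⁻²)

|E| = 2.37×10^4 N/C

Choose a coaxial cylinder of radius r = 0.483 m (arbitrary length L) as the Gaussian surface.
Q_enc = λL, so λ_enc = 6.37e-7 C/m.
Applying ∮E·dA = Q_enc/ε₀ with the end caps contributing no flux:
E = |λ_enc|/(2πε₀r) = (6.37×10^-7)/(2π·8.85×10^-12·0.483) = 2.37e4 N/C.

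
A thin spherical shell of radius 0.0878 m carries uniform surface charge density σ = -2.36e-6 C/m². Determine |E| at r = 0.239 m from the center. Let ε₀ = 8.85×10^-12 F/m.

E = 3.60e4 V/m

By spherical symmetry E is radial; choose a Gaussian sphere of radius r = 0.239 m (r > 0.0878 m).
The entire shell is enclosed: Q_enc = σ·4πR² = (-2.36×10^-6)·4π·(0.0878)² = -2.286×10^-7 C.
Gauss's law: E·4πr² = Q_enc/ε₀.
E = |Q_enc|/(4πε₀r²) = (2.286e-7)/(4π·8.85×10^-12·(0.239)²) = 3.60e4 N/C.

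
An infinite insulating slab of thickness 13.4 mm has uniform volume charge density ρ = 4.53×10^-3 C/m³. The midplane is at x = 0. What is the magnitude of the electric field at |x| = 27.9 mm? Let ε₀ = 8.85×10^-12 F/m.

E ≈ 3.43×10^6 N/C

The point |x| = 27.9 mm lies outside the slab (half-thickness 0.0067 m). A symmetric pillbox spanning the full slab encloses Q_enc = ρ·d·A.
Flux = 2EA ⇒ E = |ρ|d/(2ε₀), independent of distance outside.
E = (4.53e-3)(0.0134)/(2·8.85×10^-12) = 3.43e6 N/C.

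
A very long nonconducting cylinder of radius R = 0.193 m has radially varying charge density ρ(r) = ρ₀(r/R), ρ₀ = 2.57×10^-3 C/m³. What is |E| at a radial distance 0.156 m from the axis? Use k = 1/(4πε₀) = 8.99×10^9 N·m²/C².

Coaxial Gaussian cylinder, radius r = 0.156 m, length L (r < R).
λ_enc = ∫₀^r ρ(r')·2πr' dr' = (2πρ₀/R)·r^3/3 = 1.059×10^-4 C/m.
Since E is radial and uniform over the curved surface, Φ = E·2πrL = Q_enc/ε₀ = λ_enc L/ε₀.
E = 2k|λ_enc|/r = 2(8.99×10^9)(1.059e-4)/(0.156) = 1.22e7 N/C.

|E| ≈ 1.22×10^7 N/C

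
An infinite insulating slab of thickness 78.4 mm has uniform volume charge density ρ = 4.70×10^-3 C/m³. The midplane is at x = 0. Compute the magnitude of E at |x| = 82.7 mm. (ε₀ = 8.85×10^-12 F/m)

The point |x| = 82.7 mm lies outside the slab (half-thickness 0.0392 m). A symmetric pillbox spanning the full slab encloses Q_enc = ρ·d·A.
Flux = 2EA ⇒ E = |ρ|d/(2ε₀), independent of distance outside.
E = (4.70e-3)(0.0784)/(2·8.85×10^-12) = 2.08e7 N/C.

E ≈ 2.08×10^7 N/C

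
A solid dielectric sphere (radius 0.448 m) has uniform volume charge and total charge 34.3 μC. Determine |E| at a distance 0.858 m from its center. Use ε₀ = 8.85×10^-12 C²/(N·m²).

Symmetry ⇒ E = E(r) r̂. Gaussian sphere of radius r = 0.858 m (r > R, so the entire charge is enclosed).
Q_enc = 34.3 μC = 3.43×10^-5 C.
Applying ∮E·dA = Q_enc/ε₀ with Φ = E(4πr²):
E = |Q_enc|/(4πε₀r²) = (3.43×10^-5)/(4π·8.85×10^-12·(0.858)²) = 4.19×10^5 N/C.

E ≈ 4.19×10^5 N/C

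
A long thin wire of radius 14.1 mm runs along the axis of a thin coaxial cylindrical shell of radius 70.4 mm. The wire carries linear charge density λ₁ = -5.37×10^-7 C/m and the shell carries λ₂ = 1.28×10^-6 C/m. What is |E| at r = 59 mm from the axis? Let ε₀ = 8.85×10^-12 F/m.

|E| = 1.64×10^5 N/C

Choose a coaxial cylinder of radius r = 59 mm (arbitrary length L) as the Gaussian surface (between the conductors, 14.1 mm < r < 70.4 mm).
Only the inner wire is enclosed; the outer shell contributes nothing inside itself. λ_enc = λ₁ = -5.37e-7 C/m.
Applying ∮E·dA = Q_enc/ε₀ with the end caps contributing no flux:
E = |λ_enc|/(2πε₀r) = (5.37e-7)/(2π·8.85×10^-12·0.059) = 1.64×10^5 N/C.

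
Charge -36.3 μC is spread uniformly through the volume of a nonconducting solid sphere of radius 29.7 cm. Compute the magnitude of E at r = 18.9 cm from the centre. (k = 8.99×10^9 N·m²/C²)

2.35×10^6 V/m

Take a concentric spherical Gaussian surface of radius r = 18.9 cm (r < R).
For a uniform sphere the enclosed fraction is (r/R)³, so Q_enc = (-36.3 μC)(0.189/0.297)³ = -9.355e-6 C.
By Gauss's law, ∮E·dA = E·4πr² = Q_enc/ε₀.
E = k|Q_enc|/r² = (8.99×10^9)(9.355×10^-6)/(0.189)² = 2.35e6 N/C.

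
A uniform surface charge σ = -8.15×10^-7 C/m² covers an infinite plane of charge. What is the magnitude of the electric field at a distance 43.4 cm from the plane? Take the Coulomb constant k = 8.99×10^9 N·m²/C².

E ≈ 4.60e4 N/C

By planar symmetry E is perpendicular to the sheet and uniform; use a Gaussian pillbox with flat faces of area A on each side of the sheet.
Flux Φ = 2EA and Q_enc = σA, so 2EA = σA/ε₀ ⇒ E = |σ|/(2ε₀), independent of distance.
E = 2πk|σ| = 2π(8.99×10^9)(8.15×10^-7) = 4.60e4 N/C.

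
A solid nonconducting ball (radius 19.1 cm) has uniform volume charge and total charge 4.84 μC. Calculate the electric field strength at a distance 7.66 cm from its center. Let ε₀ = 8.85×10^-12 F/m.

|E| = 4.78×10^5 N/C

Use a concentric Gaussian sphere at r = 7.66 cm (r < R).
Only the charge within r is enclosed: Q_enc = Q·(r/R)³ = (4.84 μC)·(7.66 cm/19.1 cm)³ = 3.122×10^-7 C.
Gauss's law: E·4πr² = Q_enc/ε₀.
E = |Q_enc|/(4πε₀r²) = (3.122e-7)/(4π·8.85×10^-12·(0.0766)²) = 4.78×10^5 N/C.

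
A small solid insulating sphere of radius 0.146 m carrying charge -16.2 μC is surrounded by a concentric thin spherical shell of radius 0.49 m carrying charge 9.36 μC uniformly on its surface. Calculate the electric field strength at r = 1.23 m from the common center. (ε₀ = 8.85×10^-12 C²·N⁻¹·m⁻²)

|E| ≈ 4.07×10^4 N/C

Symmetry ⇒ E = E(r) r̂. Gaussian sphere of radius r = 1.23 m (r > 0.49 m, enclosing both).
Q_enc = (-16.2 μC) + (9.36 μC) = -6.84×10^-6 C.
Gauss's law: E·4πr² = Q_enc/ε₀.
E = |Q_enc|/(4πε₀r²) = (6.84×10^-6)/(4π·8.85×10^-12·(1.23)²) = 4.07×10^4 N/C.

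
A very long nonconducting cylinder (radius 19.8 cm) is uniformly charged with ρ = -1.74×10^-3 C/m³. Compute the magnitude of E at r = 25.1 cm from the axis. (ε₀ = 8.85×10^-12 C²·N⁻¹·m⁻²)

1.54×10^7 V/m

By cylindrical symmetry E is radial; use a coaxial Gaussian cylinder of radius 25.1 cm and length L (r > 19.8 cm, full cross-section enclosed).
λ_enc = ρ·πR² = (-1.74e-3)π(0.198)² = -2.143×10^-4 C/m.
Applying ∮E·dA = Q_enc/ε₀ with the end caps contributing no flux:
E = |λ_enc|/(2πε₀r) = (2.143e-4)/(2π·8.85×10^-12·0.251) = 1.54×10^7 N/C.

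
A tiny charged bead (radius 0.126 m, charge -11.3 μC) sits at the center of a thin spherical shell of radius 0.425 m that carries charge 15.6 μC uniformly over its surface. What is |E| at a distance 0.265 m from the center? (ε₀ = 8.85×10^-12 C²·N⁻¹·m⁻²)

Take a concentric spherical Gaussian surface of radius r = 0.265 m (between the bodies, 0.126 m < r < 0.425 m).
The shell at 0.425 m lies outside the Gaussian surface, so Q_enc = -11.3 μC = -1.13×10^-5 C.
Gauss's law: E·4πr² = Q_enc/ε₀.
E = |Q_enc|/(4πε₀r²) = (1.13×10^-5)/(4π·8.85×10^-12·(0.265)²) = 1.45×10^6 N/C.

E ≈ 1.45×10^6 V/m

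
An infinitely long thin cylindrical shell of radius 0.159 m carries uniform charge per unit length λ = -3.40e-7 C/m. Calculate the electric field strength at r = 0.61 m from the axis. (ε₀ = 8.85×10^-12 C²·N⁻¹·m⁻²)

Choose a coaxial cylinder of radius r = 0.61 m (arbitrary length L) as the Gaussian surface (r > 0.159 m).
The full line charge is enclosed: λ_enc = -3.40×10^-7 C/m.
By Gauss's law (flux through the curved wall only), E·2πrL = λ_enc L/ε₀.
E = |λ_enc|/(2πε₀r) = (3.40×10^-7)/(2π·8.85×10^-12·0.61) = 1.00×10^4 N/C.

1.00×10^4 N/C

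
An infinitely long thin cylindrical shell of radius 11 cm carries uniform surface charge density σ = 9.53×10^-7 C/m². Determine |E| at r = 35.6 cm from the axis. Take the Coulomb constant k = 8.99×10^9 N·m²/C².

|E| ≈ 3.33×10^4 N/C

Choose a coaxial cylinder of radius r = 35.6 cm (arbitrary length L) as the Gaussian surface (r > 11 cm).
The whole shell is enclosed: λ_enc = σ·2πR = (9.53×10^-7)·2π·(0.11) = 6.587×10^-7 C/m.
Gauss's law: E·2πrL = λ_enc L/ε₀.
E = 2k|λ_enc|/r = 2(8.99×10^9)(6.587e-7)/(0.356) = 3.33×10^4 N/C.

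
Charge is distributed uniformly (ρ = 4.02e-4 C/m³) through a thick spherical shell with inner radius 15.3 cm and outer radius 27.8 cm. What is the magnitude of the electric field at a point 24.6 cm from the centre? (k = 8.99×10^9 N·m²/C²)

Take a concentric spherical Gaussian surface of radius r = 24.6 cm (within the shell material, 15.3 cm < r < 27.8 cm).
Only the shell between 15.3 cm and r is enclosed: Q_enc = ρ·(4π/3)(r³ − a³) = (4.02×10^-4)·(4π/3)·((0.246)³ − (0.153)³) = 1.904e-5 C.
Gauss's law: E·4πr² = Q_enc/ε₀.
E = k|Q_enc|/r² = (8.99×10^9)(1.904×10^-5)/(0.246)² = 2.83×10^6 N/C.

|E| = 2.83×10^6 N/C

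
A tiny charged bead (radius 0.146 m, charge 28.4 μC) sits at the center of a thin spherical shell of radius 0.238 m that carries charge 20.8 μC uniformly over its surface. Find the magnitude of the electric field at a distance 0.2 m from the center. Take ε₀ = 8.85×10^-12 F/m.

By spherical symmetry E is radial; choose a Gaussian sphere of radius r = 0.2 m (between the bodies, 0.146 m < r < 0.238 m).
Only the inner charge is enclosed; the outer shell contributes nothing inside itself. Q_enc = 28.4 μC = 2.84e-5 C.
Applying ∮E·dA = Q_enc/ε₀ with Φ = E(4πr²):
E = |Q_enc|/(4πε₀r²) = (2.84×10^-5)/(4π·8.85×10^-12·(0.2)²) = 6.38e6 N/C.

|E| ≈ 6.38×10^6 N/C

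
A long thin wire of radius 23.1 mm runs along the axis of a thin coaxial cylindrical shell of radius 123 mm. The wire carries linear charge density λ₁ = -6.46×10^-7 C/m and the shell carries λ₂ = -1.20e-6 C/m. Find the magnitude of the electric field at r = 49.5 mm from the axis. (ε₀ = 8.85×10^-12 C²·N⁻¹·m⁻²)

|E| ≈ 2.35e5 V/m

By cylindrical symmetry E is radial; use a coaxial Gaussian cylinder of radius 49.5 mm and length L (between the conductors, 23.1 mm < r < 123 mm).
The shell at 123 mm lies outside the Gaussian surface, so λ_enc = λ₁ = -6.46×10^-7 C/m.
By Gauss's law (flux through the curved wall only), E·2πrL = λ_enc L/ε₀.
E = |λ_enc|/(2πε₀r) = (6.46×10^-7)/(2π·8.85×10^-12·0.0495) = 2.35×10^5 N/C.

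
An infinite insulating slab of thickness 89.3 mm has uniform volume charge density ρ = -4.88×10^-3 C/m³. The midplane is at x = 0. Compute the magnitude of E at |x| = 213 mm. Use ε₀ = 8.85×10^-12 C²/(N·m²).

The point |x| = 213 mm lies outside the slab (half-thickness 0.04465 m). A symmetric pillbox spanning the full slab encloses Q_enc = ρ·d·A.
Flux = 2EA ⇒ E = |ρ|d/(2ε₀), independent of distance outside.
E = (4.88×10^-3)(0.0893)/(2·8.85×10^-12) = 2.46e7 N/C.

|E| ≈ 2.46e7 V/m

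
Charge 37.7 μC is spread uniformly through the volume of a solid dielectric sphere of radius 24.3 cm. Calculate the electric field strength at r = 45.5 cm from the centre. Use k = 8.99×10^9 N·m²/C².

|E| ≈ 1.64e6 N/C

Symmetry ⇒ E = E(r) r̂. Gaussian sphere of radius r = 45.5 cm (r > R, so the entire charge is enclosed).
Q_enc = 37.7 μC = 3.77×10^-5 C.
Applying ∮E·dA = Q_enc/ε₀ with Φ = E(4πr²):
E = k|Q_enc|/r² = (8.99×10^9)(3.77×10^-5)/(0.455)² = 1.64×10^6 N/C.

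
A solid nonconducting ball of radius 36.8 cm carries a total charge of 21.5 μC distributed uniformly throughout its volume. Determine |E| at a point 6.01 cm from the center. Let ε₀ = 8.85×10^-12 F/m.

2.33×10^5 N/C

By spherical symmetry E is radial; choose a Gaussian sphere of radius r = 6.01 cm (r < R).
Only the charge within r is enclosed: Q_enc = Q·(r/R)³ = (21.5 μC)·(6.01 cm/36.8 cm)³ = 9.365×10^-8 C.
Since E is radial and uniform over the Gaussian sphere, Φ = E·4πr² = Q_enc/ε₀.
E = |Q_enc|/(4πε₀r²) = (9.365×10^-8)/(4π·8.85×10^-12·(0.0601)²) = 2.33×10^5 N/C.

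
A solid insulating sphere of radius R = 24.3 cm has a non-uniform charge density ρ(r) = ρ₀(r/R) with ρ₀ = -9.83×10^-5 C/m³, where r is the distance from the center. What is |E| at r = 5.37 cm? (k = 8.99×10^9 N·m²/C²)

|E| = 3.29e4 N/C

Symmetry ⇒ E = E(r) r̂. Gaussian sphere of radius r = 5.37 cm (r < R).
Integrate the density: Q_enc = 4π ∫₀^r ρ₀(r'/R)^1 r'² dr' = 4πρ₀ r^4/(4·R) = -1.057×10^-8 C.
Gauss's law: E·4πr² = Q_enc/ε₀.
E = k|Q_enc|/r² = (8.99×10^9)(1.057×10^-8)/(0.0537)² = 3.29×10^4 N/C.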